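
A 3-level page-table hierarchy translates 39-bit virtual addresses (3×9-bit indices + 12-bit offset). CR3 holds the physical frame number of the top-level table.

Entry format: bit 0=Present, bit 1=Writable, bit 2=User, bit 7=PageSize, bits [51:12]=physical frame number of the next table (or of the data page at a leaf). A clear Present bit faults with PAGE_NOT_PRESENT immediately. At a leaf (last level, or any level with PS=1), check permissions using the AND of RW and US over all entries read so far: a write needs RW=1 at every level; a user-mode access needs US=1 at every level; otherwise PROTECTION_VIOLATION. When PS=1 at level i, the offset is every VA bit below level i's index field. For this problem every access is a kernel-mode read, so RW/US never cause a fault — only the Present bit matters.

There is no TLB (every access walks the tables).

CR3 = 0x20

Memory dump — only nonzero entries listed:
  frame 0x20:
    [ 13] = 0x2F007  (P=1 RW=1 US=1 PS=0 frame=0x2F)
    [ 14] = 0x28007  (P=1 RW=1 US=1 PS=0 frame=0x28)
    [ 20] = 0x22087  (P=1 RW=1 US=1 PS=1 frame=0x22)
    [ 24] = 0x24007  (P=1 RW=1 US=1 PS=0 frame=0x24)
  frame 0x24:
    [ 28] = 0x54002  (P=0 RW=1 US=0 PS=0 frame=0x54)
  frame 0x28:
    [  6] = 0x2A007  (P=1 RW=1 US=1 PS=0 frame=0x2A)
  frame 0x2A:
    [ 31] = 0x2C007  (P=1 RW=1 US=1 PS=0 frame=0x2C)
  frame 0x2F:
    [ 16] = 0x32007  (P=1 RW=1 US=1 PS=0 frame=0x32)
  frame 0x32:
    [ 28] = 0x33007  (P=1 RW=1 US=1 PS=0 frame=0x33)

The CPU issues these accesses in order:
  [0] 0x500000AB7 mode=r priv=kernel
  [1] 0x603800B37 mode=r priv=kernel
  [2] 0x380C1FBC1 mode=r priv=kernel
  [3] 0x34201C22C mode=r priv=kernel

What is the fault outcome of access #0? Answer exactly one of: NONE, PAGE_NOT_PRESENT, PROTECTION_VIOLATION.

Walk each access:
#0 VA=0x500000AB7 (r,kernel):
  L0 @0x20[20] → 0x22087  P=1,RW=1,US=1,PS=1
  → PA=0x22AB7 (huge @L0)  (1 entries read)
#1 VA=0x603800B37 (r,kernel):
  L0 @0x20[24] → 0x24007  P=1,RW=1,US=1,PS=0
  L1 @0x24[28] → 0x54002  P=0,RW=1,US=0,PS=0
  ✗ PAGE_NOT_PRESENT  [2 reads]
#2 VA=0x380C1FBC1 (r,kernel):
  L0 @0x20[14] → 0x28007  P=1,RW=1,US=1,PS=0
  L1 @0x28[6] → 0x2A007  P=1,RW=1,US=1,PS=0
  L2 @0x2A[31] → 0x2C007  P=1,RW=1,US=1,PS=0
  → PA=0x2CBC1  (3 entries read)
#3 VA=0x34201C22C (r,kernel):
  L0 @0x20[13] → 0x2F007  P=1,RW=1,US=1,PS=0
  L1 @0x2F[16] → 0x32007  P=1,RW=1,US=1,PS=0
  L2 @0x32[28] → 0x33007  P=1,RW=1,US=1,PS=0
  → PA=0x3322C  (3 entries read)

Access #0 fault: NONE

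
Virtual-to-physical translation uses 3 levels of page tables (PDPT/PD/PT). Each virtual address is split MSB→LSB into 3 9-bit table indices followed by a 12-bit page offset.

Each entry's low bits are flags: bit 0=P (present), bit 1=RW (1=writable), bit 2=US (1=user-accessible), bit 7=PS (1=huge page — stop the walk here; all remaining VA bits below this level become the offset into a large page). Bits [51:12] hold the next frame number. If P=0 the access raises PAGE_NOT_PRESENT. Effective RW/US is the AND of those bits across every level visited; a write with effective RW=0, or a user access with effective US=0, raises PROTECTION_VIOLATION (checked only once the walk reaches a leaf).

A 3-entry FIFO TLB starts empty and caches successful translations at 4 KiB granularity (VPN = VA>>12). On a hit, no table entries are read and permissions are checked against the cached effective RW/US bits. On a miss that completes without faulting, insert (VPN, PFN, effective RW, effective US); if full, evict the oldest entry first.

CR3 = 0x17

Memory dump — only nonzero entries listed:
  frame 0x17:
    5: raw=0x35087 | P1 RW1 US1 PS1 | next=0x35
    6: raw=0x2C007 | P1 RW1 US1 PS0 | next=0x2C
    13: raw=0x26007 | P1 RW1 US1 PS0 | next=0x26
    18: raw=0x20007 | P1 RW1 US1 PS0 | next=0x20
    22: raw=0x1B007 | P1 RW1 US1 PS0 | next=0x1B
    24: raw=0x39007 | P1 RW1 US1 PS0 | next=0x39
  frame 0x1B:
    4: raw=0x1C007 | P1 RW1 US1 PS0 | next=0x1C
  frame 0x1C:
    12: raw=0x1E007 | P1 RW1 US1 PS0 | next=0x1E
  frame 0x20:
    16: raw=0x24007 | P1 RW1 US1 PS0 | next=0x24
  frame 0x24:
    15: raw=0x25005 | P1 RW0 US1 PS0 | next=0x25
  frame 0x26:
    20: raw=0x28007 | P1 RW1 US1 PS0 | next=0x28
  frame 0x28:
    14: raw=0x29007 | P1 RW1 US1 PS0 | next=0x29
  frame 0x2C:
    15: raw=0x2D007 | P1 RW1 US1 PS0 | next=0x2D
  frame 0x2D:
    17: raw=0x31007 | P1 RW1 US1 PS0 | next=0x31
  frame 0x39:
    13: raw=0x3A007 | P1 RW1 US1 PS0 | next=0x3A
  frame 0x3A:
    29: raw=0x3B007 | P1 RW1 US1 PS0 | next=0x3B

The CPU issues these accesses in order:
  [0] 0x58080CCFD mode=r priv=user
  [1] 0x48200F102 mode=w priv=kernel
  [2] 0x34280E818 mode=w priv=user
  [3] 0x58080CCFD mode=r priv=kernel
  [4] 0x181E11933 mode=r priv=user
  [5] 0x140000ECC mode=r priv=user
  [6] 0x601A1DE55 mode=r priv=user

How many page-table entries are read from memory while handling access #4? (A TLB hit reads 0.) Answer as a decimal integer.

Trace:
#0 VA=0x58080CCFD (r,user):
  L0: frame=0x17 idx=22 entry=0x1B007 [P=1 RW=1 US=1 PS=0]
  L1: frame=0x1B idx=4 entry=0x1C007 [P=1 RW=1 US=1 PS=0]
  L2: frame=0x1C idx=12 entry=0x1E007 [P=1 RW=1 US=1 PS=0]
  ⇒ phys 0x1ECFD  [3 reads]
#1 VA=0x48200F102 (w,kernel):
  L0: frame=0x17 idx=18 entry=0x20007 [P=1 RW=1 US=1 PS=0]
  L1: frame=0x20 idx=16 entry=0x24007 [P=1 RW=1 US=1 PS=0]
  L2: frame=0x24 idx=15 entry=0x25005 [P=1 RW=0 US=1 PS=0]
  → PROTECTION_VIOLATION  (3 entries read)
#2 VA=0x34280E818 (w,user):
  L0: frame=0x17 idx=13 entry=0x26007 [P=1 RW=1 US=1 PS=0]
  L1: frame=0x26 idx=20 entry=0x28007 [P=1 RW=1 US=1 PS=0]
  L2: frame=0x28 idx=14 entry=0x29007 [P=1 RW=1 US=1 PS=0]
  ⇒ phys 0x29818  [3 reads]
#3 VA=0x58080CCFD (r,kernel):
  TLB hit vpn=0x58080C → PA=0x1ECFD
#4 VA=0x181E11933 (r,user):
  L0: frame=0x17 idx=6 entry=0x2C007 [P=1 RW=1 US=1 PS=0]
  L1: frame=0x2C idx=15 entry=0x2D007 [P=1 RW=1 US=1 PS=0]
  L2: frame=0x2D idx=17 entry=0x31007 [P=1 RW=1 US=1 PS=0]
  ⇒ phys 0x31933  [3 reads]
#5 VA=0x140000ECC (r,user):
  L0: frame=0x17 idx=5 entry=0x35087 [P=1 RW=1 US=1 PS=1]
  ⇒ phys 0x35ECC (huge @L0)  [1 reads]
#6 VA=0x601A1DE55 (r,user):
  L0: frame=0x17 idx=24 entry=0x39007 [P=1 RW=1 US=1 PS=0]
  L1: frame=0x39 idx=13 entry=0x3A007 [P=1 RW=1 US=1 PS=0]
  L2: frame=0x3A idx=29 entry=0x3B007 [P=1 RW=1 US=1 PS=0]
  ⇒ phys 0x3BE55  [3 reads]

Entries read for #4: 3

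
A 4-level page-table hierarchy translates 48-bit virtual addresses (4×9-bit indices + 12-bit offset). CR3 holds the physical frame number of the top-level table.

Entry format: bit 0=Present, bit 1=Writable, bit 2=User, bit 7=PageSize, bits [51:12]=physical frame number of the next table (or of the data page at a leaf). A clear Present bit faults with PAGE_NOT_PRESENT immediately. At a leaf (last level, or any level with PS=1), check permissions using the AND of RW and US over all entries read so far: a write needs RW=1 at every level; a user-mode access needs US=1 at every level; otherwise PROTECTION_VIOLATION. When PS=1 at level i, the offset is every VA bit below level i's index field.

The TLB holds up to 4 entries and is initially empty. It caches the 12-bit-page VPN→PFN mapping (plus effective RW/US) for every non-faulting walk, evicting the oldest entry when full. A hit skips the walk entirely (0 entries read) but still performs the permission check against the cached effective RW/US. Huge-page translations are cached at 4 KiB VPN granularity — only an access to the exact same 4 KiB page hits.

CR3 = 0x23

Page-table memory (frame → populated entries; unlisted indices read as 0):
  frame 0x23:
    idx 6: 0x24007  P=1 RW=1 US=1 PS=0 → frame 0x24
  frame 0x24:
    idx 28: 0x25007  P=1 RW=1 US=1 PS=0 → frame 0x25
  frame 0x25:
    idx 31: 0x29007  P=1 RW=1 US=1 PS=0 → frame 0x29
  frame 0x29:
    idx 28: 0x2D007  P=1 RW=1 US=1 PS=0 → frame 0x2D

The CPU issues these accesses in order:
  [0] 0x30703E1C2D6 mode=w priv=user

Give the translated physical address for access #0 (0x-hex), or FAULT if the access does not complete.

Trace:
#0 VA=0x30703E1C2D6 (w,user):
  L0 @0x23[6] → 0x24007  P=1,RW=1,US=1,PS=0
  L1 @0x24[28] → 0x25007  P=1,RW=1,US=1,PS=0
  L2 @0x25[31] → 0x29007  P=1,RW=1,US=1,PS=0
  L3 @0x29[28] → 0x2D007  P=1,RW=1,US=1,PS=0
  ✓ 0x2D2D6  — 4 lookups

Access #0 PA: 0x2D2D6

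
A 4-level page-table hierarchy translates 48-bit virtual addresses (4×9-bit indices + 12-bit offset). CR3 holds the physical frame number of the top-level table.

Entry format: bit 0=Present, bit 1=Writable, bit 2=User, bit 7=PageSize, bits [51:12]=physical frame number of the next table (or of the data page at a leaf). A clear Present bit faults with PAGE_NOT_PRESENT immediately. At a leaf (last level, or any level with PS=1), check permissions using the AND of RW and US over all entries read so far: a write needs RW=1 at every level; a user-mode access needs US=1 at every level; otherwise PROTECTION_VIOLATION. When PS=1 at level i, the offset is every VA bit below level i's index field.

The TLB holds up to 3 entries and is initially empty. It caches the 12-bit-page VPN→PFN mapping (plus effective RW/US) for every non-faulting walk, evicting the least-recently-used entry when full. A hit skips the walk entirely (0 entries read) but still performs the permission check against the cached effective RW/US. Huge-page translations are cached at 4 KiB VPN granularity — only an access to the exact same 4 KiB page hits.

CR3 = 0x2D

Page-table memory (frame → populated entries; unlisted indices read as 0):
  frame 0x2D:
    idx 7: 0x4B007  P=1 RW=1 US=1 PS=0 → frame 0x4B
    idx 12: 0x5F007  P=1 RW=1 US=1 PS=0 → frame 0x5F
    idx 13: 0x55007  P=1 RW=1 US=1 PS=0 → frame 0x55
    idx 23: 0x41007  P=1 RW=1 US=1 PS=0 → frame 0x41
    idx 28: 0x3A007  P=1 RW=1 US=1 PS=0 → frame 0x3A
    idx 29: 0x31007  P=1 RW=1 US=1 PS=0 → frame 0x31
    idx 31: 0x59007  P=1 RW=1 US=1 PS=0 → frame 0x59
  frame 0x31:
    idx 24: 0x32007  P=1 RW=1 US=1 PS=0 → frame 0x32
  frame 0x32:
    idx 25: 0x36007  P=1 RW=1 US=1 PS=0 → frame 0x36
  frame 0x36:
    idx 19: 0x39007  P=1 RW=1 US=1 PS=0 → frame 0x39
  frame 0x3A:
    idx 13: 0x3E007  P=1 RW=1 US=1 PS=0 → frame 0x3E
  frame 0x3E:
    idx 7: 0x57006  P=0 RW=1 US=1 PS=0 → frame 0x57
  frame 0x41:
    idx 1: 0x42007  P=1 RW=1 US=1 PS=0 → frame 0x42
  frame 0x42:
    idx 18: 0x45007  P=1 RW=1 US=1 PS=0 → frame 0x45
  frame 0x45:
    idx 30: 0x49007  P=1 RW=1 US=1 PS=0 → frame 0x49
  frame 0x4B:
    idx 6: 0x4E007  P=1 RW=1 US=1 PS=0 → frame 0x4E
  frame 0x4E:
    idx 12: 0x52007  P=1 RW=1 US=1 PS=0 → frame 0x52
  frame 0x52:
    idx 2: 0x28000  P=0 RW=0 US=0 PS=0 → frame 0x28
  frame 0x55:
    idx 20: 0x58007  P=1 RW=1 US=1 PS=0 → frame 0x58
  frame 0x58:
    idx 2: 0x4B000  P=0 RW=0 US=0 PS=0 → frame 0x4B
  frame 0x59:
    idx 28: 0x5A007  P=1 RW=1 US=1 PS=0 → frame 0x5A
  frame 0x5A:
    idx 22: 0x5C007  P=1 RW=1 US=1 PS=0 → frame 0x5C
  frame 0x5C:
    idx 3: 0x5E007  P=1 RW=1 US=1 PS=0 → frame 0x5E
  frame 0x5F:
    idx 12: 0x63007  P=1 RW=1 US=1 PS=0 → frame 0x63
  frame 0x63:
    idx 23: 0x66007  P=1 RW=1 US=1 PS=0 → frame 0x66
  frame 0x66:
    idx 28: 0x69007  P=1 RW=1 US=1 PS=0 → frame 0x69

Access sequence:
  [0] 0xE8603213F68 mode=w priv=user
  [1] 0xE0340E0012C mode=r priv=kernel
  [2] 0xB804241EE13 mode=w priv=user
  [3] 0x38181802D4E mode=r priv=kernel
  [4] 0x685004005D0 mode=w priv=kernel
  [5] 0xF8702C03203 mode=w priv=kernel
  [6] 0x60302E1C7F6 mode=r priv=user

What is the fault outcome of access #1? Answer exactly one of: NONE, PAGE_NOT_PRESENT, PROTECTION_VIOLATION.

Per-access translation:
#0 VA=0xE8603213F68 (w,user):
  lvl0: tbl 0x2D, slot 29 ⇒ 0x31007 (P1/RW1/US1/PS0)
  lvl1: tbl 0x31, slot 24 ⇒ 0x32007 (P1/RW1/US1/PS0)
  lvl2: tbl 0x32, slot 25 ⇒ 0x36007 (P1/RW1/US1/PS0)
  lvl3: tbl 0x36, slot 19 ⇒ 0x39007 (P1/RW1/US1/PS0)
  ⇒ phys 0x39F68  [4 reads]
#1 VA=0xE0340E0012C (r,kernel):
  lvl0: tbl 0x2D, slot 28 ⇒ 0x3A007 (P1/RW1/US1/PS0)
  lvl1: tbl 0x3A, slot 13 ⇒ 0x3E007 (P1/RW1/US1/PS0)
  lvl2: tbl 0x3E, slot 7 ⇒ 0x57006 (P0/RW1/US1/PS0)
  ⇒ fault: PAGE_NOT_PRESENT  — 3 lookups
#2 VA=0xB804241EE13 (w,user):
  lvl0: tbl 0x2D, slot 23 ⇒ 0x41007 (P1/RW1/US1/PS0)
  lvl1: tbl 0x41, slot 1 ⇒ 0x42007 (P1/RW1/US1/PS0)
  lvl2: tbl 0x42, slot 18 ⇒ 0x45007 (P1/RW1/US1/PS0)
  lvl3: tbl 0x45, slot 30 ⇒ 0x49007 (P1/RW1/US1/PS0)
  ⇒ phys 0x49E13  [4 reads]
#3 VA=0x38181802D4E (r,kernel):
  lvl0: tbl 0x2D, slot 7 ⇒ 0x4B007 (P1/RW1/US1/PS0)
  lvl1: tbl 0x4B, slot 6 ⇒ 0x4E007 (P1/RW1/US1/PS0)
  lvl2: tbl 0x4E, slot 12 ⇒ 0x52007 (P1/RW1/US1/PS0)
  lvl3: tbl 0x52, slot 2 ⇒ 0x28000 (P0/RW0/US0/PS0)
  ⇒ fault: PAGE_NOT_PRESENT  — 4 lookups
#4 VA=0x685004005D0 (w,kernel):
  lvl0: tbl 0x2D, slot 13 ⇒ 0x55007 (P1/RW1/US1/PS0)
  lvl1: tbl 0x55, slot 20 ⇒ 0x58007 (P1/RW1/US1/PS0)
  lvl2: tbl 0x58, slot 2 ⇒ 0x4B000 (P0/RW0/US0/PS0)
  ⇒ fault: PAGE_NOT_PRESENT  — 3 lookups
#5 VA=0xF8702C03203 (w,kernel):
  lvl0: tbl 0x2D, slot 31 ⇒ 0x59007 (P1/RW1/US1/PS0)
  lvl1: tbl 0x59, slot 28 ⇒ 0x5A007 (P1/RW1/US1/PS0)
  lvl2: tbl 0x5A, slot 22 ⇒ 0x5C007 (P1/RW1/US1/PS0)
  lvl3: tbl 0x5C, slot 3 ⇒ 0x5E007 (P1/RW1/US1/PS0)
  ⇒ phys 0x5E203  [4 reads]
#6 VA=0x60302E1C7F6 (r,user):
  lvl0: tbl 0x2D, slot 12 ⇒ 0x5F007 (P1/RW1/US1/PS0)
  lvl1: tbl 0x5F, slot 12 ⇒ 0x63007 (P1/RW1/US1/PS0)
  lvl2: tbl 0x63, slot 23 ⇒ 0x66007 (P1/RW1/US1/PS0)
  lvl3: tbl 0x66, slot 28 ⇒ 0x69007 (P1/RW1/US1/PS0)
  ⇒ phys 0x697F6  [4 reads]

Access #1 fault: PAGE_NOT_PRESENT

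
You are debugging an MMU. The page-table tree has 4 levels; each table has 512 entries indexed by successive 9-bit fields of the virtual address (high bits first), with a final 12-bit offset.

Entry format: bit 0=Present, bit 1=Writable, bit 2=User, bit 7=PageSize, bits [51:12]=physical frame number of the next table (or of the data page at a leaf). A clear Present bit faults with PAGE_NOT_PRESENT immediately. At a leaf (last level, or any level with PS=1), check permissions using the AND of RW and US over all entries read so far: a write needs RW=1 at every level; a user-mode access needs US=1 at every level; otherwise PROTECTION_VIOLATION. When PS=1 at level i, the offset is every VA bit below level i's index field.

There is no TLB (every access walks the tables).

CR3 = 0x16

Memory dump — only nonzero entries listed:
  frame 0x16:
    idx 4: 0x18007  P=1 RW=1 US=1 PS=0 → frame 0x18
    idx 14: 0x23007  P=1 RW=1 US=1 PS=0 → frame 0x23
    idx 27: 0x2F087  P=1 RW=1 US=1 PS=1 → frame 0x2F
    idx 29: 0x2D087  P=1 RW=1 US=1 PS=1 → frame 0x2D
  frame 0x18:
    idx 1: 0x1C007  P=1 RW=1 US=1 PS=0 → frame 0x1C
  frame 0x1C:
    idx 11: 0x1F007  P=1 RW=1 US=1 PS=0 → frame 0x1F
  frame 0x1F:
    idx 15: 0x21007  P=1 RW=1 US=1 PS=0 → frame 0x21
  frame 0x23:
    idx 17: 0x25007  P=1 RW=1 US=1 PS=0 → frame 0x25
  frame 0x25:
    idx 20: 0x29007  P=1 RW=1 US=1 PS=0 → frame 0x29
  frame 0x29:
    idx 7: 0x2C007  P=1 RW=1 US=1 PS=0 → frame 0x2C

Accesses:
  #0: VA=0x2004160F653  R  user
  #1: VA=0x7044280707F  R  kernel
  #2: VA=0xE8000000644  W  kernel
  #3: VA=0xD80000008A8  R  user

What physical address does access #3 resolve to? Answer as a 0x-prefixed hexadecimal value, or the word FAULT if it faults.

Walk each access:
#0 VA=0x2004160F653 (r,user):
  lvl0: tbl 0x16, slot 4 ⇒ 0x18007 (P1/RW1/US1/PS0)
  lvl1: tbl 0x18, slot 1 ⇒ 0x1C007 (P1/RW1/US1/PS0)
  lvl2: tbl 0x1C, slot 11 ⇒ 0x1F007 (P1/RW1/US1/PS0)
  lvl3: tbl 0x1F, slot 15 ⇒ 0x21007 (P1/RW1/US1/PS0)
  ⇒ phys 0x21653  [4 reads]
#1 VA=0x7044280707F (r,kernel):
  lvl0: tbl 0x16, slot 14 ⇒ 0x23007 (P1/RW1/US1/PS0)
  lvl1: tbl 0x23, slot 17 ⇒ 0x25007 (P1/RW1/US1/PS0)
  lvl2: tbl 0x25, slot 20 ⇒ 0x29007 (P1/RW1/US1/PS0)
  lvl3: tbl 0x29, slot 7 ⇒ 0x2C007 (P1/RW1/US1/PS0)
  ⇒ phys 0x2C07F  [4 reads]
#2 VA=0xE8000000644 (w,kernel):
  lvl0: tbl 0x16, slot 29 ⇒ 0x2D087 (P1/RW1/US1/PS1)
  ⇒ phys 0x2D644 (huge @L0)  [1 reads]
#3 VA=0xD80000008A8 (r,user):
  lvl0: tbl 0x16, slot 27 ⇒ 0x2F087 (P1/RW1/US1/PS1)
  ⇒ phys 0x2F8A8 (huge @L0)  [1 reads]

Access #3 PA: 0x2F8A8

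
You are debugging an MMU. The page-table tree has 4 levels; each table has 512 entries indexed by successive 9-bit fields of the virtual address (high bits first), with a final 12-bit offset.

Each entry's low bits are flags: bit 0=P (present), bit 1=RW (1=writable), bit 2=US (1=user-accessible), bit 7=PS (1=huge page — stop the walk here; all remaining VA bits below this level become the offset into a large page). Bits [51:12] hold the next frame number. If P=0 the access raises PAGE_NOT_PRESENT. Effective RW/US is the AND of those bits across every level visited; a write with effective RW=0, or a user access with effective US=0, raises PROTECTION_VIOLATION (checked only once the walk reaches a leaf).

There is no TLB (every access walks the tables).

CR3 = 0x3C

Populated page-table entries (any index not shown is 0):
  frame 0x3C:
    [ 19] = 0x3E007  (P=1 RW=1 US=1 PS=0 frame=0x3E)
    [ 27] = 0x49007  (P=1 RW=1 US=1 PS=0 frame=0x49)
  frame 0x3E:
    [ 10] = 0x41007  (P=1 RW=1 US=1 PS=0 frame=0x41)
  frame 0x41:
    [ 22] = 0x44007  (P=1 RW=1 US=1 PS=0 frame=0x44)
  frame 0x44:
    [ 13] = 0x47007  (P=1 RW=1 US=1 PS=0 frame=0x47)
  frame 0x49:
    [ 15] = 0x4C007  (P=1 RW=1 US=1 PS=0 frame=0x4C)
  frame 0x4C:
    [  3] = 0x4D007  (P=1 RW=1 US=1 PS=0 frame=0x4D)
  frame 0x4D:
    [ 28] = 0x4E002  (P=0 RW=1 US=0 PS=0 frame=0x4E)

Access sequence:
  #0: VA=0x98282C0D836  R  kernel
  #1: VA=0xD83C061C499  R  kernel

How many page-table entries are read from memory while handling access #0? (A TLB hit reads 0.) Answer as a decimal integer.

Trace:
#0 VA=0x98282C0D836 (r,kernel):
  L0: frame=0x3C idx=19 entry=0x3E007 [P=1 RW=1 US=1 PS=0]
  L1: frame=0x3E idx=10 entry=0x41007 [P=1 RW=1 US=1 PS=0]
  L2: frame=0x41 idx=22 entry=0x44007 [P=1 RW=1 US=1 PS=0]
  L3: frame=0x44 idx=13 entry=0x47007 [P=1 RW=1 US=1 PS=0]
  ⇒ phys 0x47836  [4 reads]
#1 VA=0xD83C061C499 (r,kernel):
  L0: frame=0x3C idx=27 entry=0x49007 [P=1 RW=1 US=1 PS=0]
  L1: frame=0x49 idx=15 entry=0x4C007 [P=1 RW=1 US=1 PS=0]
  L2: frame=0x4C idx=3 entry=0x4D007 [P=1 RW=1 US=1 PS=0]
  L3: frame=0x4D idx=28 entry=0x4E002 [P=0 RW=1 US=0 PS=0]
  ⇒ fault: PAGE_NOT_PRESENT  — 4 lookups

Entries read for #0: 4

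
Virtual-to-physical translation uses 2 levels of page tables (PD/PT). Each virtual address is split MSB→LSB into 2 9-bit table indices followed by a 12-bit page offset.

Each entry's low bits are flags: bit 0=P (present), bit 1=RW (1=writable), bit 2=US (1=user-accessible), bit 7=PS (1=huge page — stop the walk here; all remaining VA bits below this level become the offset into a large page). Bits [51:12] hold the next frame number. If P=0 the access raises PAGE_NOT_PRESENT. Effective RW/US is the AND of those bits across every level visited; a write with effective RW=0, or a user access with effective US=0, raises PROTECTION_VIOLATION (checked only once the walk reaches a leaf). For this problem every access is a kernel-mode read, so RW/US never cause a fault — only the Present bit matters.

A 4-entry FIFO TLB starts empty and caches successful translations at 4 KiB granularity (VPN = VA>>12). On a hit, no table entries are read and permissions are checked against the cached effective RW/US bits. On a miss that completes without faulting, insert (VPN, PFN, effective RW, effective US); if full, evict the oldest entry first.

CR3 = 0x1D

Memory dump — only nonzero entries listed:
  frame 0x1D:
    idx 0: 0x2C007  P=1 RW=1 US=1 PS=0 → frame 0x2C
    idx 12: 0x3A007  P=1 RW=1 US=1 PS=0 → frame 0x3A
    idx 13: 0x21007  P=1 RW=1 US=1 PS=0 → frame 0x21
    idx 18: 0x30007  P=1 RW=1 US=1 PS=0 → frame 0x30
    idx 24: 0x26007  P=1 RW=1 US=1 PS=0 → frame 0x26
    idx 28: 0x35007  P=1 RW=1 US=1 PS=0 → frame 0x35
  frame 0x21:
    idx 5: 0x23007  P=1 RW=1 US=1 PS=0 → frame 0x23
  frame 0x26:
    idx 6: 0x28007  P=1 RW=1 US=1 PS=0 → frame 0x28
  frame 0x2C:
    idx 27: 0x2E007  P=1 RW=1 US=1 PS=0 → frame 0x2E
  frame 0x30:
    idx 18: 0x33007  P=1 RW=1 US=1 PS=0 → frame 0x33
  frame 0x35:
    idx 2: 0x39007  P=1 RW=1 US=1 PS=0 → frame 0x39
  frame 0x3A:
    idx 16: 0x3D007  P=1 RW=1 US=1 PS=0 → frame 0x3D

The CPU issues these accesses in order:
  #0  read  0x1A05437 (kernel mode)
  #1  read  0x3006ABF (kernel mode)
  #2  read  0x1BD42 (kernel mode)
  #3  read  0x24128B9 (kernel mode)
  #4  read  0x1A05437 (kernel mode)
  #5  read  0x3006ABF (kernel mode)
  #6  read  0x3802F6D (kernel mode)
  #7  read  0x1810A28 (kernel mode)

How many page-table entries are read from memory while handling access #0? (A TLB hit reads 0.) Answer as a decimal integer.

Per-access translation:
#0 VA=0x1A05437 (r,kernel):
  L0: frame=0x1D idx=13 entry=0x21007 [P=1 RW=1 US=1 PS=0]
  L1: frame=0x21 idx=5 entry=0x23007 [P=1 RW=1 US=1 PS=0]
  ✓ 0x23437  — 2 lookups
#1 VA=0x3006ABF (r,kernel):
  L0: frame=0x1D idx=24 entry=0x26007 [P=1 RW=1 US=1 PS=0]
  L1: frame=0x26 idx=6 entry=0x28007 [P=1 RW=1 US=1 PS=0]
  ✓ 0x28ABF  — 2 lookups
#2 VA=0x1BD42 (r,kernel):
  L0: frame=0x1D idx=0 entry=0x2C007 [P=1 RW=1 US=1 PS=0]
  L1: frame=0x2C idx=27 entry=0x2E007 [P=1 RW=1 US=1 PS=0]
  ✓ 0x2ED42  — 2 lookups
#3 VA=0x24128B9 (r,kernel):
  L0: frame=0x1D idx=18 entry=0x30007 [P=1 RW=1 US=1 PS=0]
  L1: frame=0x30 idx=18 entry=0x33007 [P=1 RW=1 US=1 PS=0]
  ✓ 0x338B9  — 2 lookups
#4 VA=0x1A05437 (r,kernel):
  TLB hit vpn=0x1A05 → PA=0x23437
#5 VA=0x3006ABF (r,kernel):
  TLB hit vpn=0x3006 → PA=0x28ABF
#6 VA=0x3802F6D (r,kernel):
  L0: frame=0x1D idx=28 entry=0x35007 [P=1 RW=1 US=1 PS=0]
  L1: frame=0x35 idx=2 entry=0x39007 [P=1 RW=1 US=1 PS=0]
  ✓ 0x39F6D  — 2 lookups
#7 VA=0x1810A28 (r,kernel):
  L0: frame=0x1D idx=12 entry=0x3A007 [P=1 RW=1 US=1 PS=0]
  L1: frame=0x3A idx=16 entry=0x3D007 [P=1 RW=1 US=1 PS=0]
  ✓ 0x3DA28  — 2 lookups

Entries read for #0: 2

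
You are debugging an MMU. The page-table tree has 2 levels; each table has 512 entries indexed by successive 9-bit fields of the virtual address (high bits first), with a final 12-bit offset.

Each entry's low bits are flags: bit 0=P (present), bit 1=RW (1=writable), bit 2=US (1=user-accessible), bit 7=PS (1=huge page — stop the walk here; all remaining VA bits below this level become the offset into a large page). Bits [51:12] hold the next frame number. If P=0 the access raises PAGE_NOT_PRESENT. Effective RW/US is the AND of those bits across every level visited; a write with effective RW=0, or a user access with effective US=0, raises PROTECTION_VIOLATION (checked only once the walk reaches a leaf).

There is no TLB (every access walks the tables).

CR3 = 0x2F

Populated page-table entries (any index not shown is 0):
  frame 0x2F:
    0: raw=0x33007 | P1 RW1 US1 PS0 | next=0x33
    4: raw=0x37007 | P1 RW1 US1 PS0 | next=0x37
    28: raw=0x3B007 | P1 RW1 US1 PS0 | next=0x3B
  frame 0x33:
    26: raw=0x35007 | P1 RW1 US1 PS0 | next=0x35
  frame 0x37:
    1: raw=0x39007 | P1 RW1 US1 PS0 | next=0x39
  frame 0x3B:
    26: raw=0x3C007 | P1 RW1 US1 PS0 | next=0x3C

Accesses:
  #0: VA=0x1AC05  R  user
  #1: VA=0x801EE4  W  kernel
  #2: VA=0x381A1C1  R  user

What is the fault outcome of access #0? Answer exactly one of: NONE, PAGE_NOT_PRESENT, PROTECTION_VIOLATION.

Trace:
#0 VA=0x1AC05 (r,user):
  [0] read 0x2F idx=0: raw=0x33007 flags P=1 W=1 U=1 S=0
  [1] read 0x33 idx=26: raw=0x35007 flags P=1 W=1 U=1 S=0
  ✓ 0x35C05  — 2 lookups
#1 VA=0x801EE4 (w,kernel):
  [0] read 0x2F idx=4: raw=0x37007 flags P=1 W=1 U=1 S=0
  [1] read 0x37 idx=1: raw=0x39007 flags P=1 W=1 U=1 S=0
  ✓ 0x39EE4  — 2 lookups
#2 VA=0x381A1C1 (r,user):
  [0] read 0x2F idx=28: raw=0x3B007 flags P=1 W=1 U=1 S=0
  [1] read 0x3B idx=26: raw=0x3C007 flags P=1 W=1 U=1 S=0
  ✓ 0x3C1C1  — 2 lookups

Access #0 fault: NONE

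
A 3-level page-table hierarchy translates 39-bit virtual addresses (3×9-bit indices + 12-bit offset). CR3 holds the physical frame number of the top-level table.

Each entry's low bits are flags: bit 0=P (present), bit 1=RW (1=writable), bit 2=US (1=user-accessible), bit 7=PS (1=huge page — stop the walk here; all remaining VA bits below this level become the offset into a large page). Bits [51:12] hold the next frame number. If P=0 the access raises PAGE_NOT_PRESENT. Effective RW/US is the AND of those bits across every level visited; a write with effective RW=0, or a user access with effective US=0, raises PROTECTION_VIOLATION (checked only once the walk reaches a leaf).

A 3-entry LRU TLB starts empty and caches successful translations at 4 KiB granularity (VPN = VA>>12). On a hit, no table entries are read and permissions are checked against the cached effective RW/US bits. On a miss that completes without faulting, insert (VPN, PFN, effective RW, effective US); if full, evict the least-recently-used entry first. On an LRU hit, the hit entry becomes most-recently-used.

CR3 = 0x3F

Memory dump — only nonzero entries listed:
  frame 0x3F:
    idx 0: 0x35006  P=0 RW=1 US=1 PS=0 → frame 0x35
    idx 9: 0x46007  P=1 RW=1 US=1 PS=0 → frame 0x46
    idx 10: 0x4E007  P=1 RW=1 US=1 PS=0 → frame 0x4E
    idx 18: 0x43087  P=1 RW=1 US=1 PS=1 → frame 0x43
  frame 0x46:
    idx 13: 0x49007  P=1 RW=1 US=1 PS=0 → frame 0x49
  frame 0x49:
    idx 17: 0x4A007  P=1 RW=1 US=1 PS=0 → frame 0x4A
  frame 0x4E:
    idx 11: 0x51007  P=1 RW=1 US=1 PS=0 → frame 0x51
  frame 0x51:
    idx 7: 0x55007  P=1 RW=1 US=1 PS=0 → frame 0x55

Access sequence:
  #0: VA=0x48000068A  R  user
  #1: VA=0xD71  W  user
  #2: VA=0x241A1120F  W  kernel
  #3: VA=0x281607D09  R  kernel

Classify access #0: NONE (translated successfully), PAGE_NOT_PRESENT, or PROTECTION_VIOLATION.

Per-access translation:
#0 VA=0x48000068A (r,user):
  [0] read 0x3F idx=18: raw=0x43087 flags P=1 W=1 U=1 S=1
  → PA=0x4368A (huge @L0)  (1 entries read)
#1 VA=0xD71 (w,user):
  [0] read 0x3F idx=0: raw=0x35006 flags P=0 W=1 U=1 S=0
  → PAGE_NOT_PRESENT  (1 entries read)
#2 VA=0x241A1120F (w,kernel):
  [0] read 0x3F idx=9: raw=0x46007 flags P=1 W=1 U=1 S=0
  [1] read 0x46 idx=13: raw=0x49007 flags P=1 W=1 U=1 S=0
  [2] read 0x49 idx=17: raw=0x4A007 flags P=1 W=1 U=1 S=0
  → PA=0x4A20F  (3 entries read)
#3 VA=0x281607D09 (r,kernel):
  [0] read 0x3F idx=10: raw=0x4E007 flags P=1 W=1 U=1 S=0
  [1] read 0x4E idx=11: raw=0x51007 flags P=1 W=1 U=1 S=0
  [2] read 0x51 idx=7: raw=0x55007 flags P=1 W=1 U=1 S=0
  → PA=0x55D09  (3 entries read)

Access #0 fault: NONE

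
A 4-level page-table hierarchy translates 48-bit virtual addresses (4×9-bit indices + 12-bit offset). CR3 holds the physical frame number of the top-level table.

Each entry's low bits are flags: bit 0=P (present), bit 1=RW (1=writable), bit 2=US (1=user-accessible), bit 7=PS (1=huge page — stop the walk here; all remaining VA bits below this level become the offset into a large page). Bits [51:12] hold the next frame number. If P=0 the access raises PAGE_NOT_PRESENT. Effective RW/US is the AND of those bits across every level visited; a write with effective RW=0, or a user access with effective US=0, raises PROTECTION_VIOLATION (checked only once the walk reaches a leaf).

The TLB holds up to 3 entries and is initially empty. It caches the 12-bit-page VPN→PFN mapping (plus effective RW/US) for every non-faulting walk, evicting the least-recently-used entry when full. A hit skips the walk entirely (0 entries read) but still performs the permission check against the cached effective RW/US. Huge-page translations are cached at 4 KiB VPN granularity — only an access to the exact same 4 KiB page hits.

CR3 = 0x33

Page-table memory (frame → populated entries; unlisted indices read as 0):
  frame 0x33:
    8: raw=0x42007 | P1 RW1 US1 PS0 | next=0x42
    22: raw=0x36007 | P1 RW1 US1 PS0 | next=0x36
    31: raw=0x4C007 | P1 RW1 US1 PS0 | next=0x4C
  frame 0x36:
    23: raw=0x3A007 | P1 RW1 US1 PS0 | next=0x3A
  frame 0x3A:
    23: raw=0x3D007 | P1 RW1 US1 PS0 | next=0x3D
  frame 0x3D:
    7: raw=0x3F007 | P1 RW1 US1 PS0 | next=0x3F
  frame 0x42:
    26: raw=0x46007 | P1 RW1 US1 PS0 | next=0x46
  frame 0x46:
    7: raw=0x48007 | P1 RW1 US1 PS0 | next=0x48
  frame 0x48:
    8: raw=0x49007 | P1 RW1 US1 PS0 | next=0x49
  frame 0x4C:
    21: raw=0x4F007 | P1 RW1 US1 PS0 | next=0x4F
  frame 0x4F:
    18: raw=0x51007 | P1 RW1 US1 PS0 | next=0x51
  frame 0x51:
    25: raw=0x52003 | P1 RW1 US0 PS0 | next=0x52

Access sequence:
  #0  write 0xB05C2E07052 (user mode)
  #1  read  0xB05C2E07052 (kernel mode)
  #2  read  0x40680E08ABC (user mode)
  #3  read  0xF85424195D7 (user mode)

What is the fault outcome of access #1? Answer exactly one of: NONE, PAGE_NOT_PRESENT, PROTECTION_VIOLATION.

Walk each access:
#0 VA=0xB05C2E07052 (w,user):
  [0] read 0x33 idx=22: raw=0x36007 flags P=1 W=1 U=1 S=0
  [1] read 0x36 idx=23: raw=0x3A007 flags P=1 W=1 U=1 S=0
  [2] read 0x3A idx=23: raw=0x3D007 flags P=1 W=1 U=1 S=0
  [3] read 0x3D idx=7: raw=0x3F007 flags P=1 W=1 U=1 S=0
  ⇒ phys 0x3F052  [4 reads]
#1 VA=0xB05C2E07052 (r,kernel):
  TLB hit vpn=0xB05C2E07 → PA=0x3F052
#2 VA=0x40680E08ABC (r,user):
  [0] read 0x33 idx=8: raw=0x42007 flags P=1 W=1 U=1 S=0
  [1] read 0x42 idx=26: raw=0x46007 flags P=1 W=1 U=1 S=0
  [2] read 0x46 idx=7: raw=0x48007 flags P=1 W=1 U=1 S=0
  [3] read 0x48 idx=8: raw=0x49007 flags P=1 W=1 U=1 S=0
  ⇒ phys 0x49ABC  [4 reads]
#3 VA=0xF85424195D7 (r,user):
  [0] read 0x33 idx=31: raw=0x4C007 flags P=1 W=1 U=1 S=0
  [1] read 0x4C idx=21: raw=0x4F007 flags P=1 W=1 U=1 S=0
  [2] read 0x4F idx=18: raw=0x51007 flags P=1 W=1 U=1 S=0
  [3] read 0x51 idx=25: raw=0x52003 flags P=1 W=1 U=0 S=0
  ⇒ fault: PROTECTION_VIOLATION  — 4 lookups

Access #1 fault: NONE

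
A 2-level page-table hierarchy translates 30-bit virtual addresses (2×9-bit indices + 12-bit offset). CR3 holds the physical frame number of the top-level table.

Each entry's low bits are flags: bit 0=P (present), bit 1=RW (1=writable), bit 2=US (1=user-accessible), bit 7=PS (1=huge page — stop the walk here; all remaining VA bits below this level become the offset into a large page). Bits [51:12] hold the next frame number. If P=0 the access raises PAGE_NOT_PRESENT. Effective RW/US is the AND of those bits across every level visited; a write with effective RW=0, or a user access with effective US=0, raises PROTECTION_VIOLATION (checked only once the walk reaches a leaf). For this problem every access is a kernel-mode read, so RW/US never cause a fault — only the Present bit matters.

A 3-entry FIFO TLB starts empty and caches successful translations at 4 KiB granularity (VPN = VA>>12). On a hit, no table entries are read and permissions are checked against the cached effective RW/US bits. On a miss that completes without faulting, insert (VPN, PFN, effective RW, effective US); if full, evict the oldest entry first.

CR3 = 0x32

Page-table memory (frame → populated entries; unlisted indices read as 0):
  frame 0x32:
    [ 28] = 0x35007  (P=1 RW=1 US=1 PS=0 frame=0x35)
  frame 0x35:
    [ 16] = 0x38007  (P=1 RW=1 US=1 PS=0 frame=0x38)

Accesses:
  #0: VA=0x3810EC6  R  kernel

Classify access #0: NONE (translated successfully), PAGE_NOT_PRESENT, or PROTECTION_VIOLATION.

Trace:
#0 VA=0x3810EC6 (r,kernel):
  [0] read 0x32 idx=28: raw=0x35007 flags P=1 W=1 U=1 S=0
  [1] read 0x35 idx=16: raw=0x38007 flags P=1 W=1 U=1 S=0
  ⇒ phys 0x38EC6  [2 reads]

Access #0 fault: NONE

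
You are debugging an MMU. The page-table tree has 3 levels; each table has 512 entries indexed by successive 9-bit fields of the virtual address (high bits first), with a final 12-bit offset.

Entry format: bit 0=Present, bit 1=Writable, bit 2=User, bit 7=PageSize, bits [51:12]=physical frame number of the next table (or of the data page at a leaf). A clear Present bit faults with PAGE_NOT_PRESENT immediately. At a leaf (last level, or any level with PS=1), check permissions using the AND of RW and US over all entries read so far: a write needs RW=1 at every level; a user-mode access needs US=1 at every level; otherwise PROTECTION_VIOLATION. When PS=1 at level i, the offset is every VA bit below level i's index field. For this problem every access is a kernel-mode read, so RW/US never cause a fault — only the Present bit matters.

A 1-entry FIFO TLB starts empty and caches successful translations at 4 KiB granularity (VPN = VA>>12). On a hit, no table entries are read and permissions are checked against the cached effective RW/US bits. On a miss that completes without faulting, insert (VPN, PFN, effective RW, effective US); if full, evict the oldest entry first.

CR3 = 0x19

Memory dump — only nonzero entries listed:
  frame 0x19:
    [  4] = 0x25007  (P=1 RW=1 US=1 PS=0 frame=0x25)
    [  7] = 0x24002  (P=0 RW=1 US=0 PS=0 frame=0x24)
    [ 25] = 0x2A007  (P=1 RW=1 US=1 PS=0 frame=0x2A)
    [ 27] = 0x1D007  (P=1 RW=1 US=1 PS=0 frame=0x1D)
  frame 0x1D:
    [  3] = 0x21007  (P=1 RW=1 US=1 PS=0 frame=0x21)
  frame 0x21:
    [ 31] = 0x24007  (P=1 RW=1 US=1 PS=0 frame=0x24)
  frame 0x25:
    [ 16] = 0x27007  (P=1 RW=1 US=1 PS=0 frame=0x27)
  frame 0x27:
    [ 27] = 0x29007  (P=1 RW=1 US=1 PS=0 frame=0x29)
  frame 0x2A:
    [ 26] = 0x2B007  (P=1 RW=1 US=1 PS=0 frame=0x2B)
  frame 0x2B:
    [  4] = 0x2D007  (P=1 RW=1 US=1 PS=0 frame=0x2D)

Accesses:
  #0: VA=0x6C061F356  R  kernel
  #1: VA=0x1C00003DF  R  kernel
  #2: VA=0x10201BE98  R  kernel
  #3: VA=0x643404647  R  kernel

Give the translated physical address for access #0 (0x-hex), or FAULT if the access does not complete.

Trace:
#0 VA=0x6C061F356 (r,kernel):
  [0] read 0x19 idx=27: raw=0x1D007 flags P=1 W=1 U=1 S=0
  [1] read 0x1D idx=3: raw=0x21007 flags P=1 W=1 U=1 S=0
  [2] read 0x21 idx=31: raw=0x24007 flags P=1 W=1 U=1 S=0
  → PA=0x24356  (3 entries read)
#1 VA=0x1C00003DF (r,kernel):
  [0] read 0x19 idx=7: raw=0x24002 flags P=0 W=1 U=0 S=0
  ⇒ fault: PAGE_NOT_PRESENT  — 1 lookups
#2 VA=0x10201BE98 (r,kernel):
  [0] read 0x19 idx=4: raw=0x25007 flags P=1 W=1 U=1 S=0
  [1] read 0x25 idx=16: raw=0x27007 flags P=1 W=1 U=1 S=0
  [2] read 0x27 idx=27: raw=0x29007 flags P=1 W=1 U=1 S=0
  → PA=0x29E98  (3 entries read)
#3 VA=0x643404647 (r,kernel):
  [0] read 0x19 idx=25: raw=0x2A007 flags P=1 W=1 U=1 S=0
  [1] read 0x2A idx=26: raw=0x2B007 flags P=1 W=1 U=1 S=0
  [2] read 0x2B idx=4: raw=0x2D007 flags P=1 W=1 U=1 S=0
  → PA=0x2D647  (3 entries read)

Access #0 PA: 0x24356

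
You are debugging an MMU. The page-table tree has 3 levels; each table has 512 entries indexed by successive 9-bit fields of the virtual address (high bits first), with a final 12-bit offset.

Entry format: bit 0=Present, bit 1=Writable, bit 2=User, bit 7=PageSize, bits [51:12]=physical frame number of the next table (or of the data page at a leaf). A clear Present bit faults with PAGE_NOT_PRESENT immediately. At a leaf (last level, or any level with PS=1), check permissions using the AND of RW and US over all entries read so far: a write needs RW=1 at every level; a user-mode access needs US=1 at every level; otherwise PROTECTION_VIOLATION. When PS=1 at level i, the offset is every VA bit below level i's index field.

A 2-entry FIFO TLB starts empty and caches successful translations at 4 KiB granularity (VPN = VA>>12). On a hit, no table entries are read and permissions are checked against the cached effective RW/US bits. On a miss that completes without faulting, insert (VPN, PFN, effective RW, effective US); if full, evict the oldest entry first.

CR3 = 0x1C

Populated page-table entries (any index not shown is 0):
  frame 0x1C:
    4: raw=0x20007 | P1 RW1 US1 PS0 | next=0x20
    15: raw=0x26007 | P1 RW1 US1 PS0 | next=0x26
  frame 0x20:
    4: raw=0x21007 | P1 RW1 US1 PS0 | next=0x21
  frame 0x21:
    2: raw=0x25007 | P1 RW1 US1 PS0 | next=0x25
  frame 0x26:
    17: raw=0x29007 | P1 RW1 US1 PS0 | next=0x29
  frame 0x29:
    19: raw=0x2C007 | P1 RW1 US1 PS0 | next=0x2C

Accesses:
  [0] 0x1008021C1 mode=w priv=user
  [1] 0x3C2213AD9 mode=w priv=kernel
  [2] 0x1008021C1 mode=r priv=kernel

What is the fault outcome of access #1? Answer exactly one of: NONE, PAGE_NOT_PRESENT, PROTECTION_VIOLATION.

Walk each access:
#0 VA=0x1008021C1 (w,user):
  L0: frame=0x1C idx=4 entry=0x20007 [P=1 RW=1 US=1 PS=0]
  L1: frame=0x20 idx=4 entry=0x21007 [P=1 RW=1 US=1 PS=0]
  L2: frame=0x21 idx=2 entry=0x25007 [P=1 RW=1 US=1 PS=0]
  ✓ 0x251C1  — 3 lookups
#1 VA=0x3C2213AD9 (w,kernel):
  L0: frame=0x1C idx=15 entry=0x26007 [P=1 RW=1 US=1 PS=0]
  L1: frame=0x26 idx=17 entry=0x29007 [P=1 RW=1 US=1 PS=0]
  L2: frame=0x29 idx=19 entry=0x2C007 [P=1 RW=1 US=1 PS=0]
  ✓ 0x2CAD9  — 3 lookups
#2 VA=0x1008021C1 (r,kernel):
  TLB hit vpn=0x100802 → PA=0x251C1

Access #1 fault: NONE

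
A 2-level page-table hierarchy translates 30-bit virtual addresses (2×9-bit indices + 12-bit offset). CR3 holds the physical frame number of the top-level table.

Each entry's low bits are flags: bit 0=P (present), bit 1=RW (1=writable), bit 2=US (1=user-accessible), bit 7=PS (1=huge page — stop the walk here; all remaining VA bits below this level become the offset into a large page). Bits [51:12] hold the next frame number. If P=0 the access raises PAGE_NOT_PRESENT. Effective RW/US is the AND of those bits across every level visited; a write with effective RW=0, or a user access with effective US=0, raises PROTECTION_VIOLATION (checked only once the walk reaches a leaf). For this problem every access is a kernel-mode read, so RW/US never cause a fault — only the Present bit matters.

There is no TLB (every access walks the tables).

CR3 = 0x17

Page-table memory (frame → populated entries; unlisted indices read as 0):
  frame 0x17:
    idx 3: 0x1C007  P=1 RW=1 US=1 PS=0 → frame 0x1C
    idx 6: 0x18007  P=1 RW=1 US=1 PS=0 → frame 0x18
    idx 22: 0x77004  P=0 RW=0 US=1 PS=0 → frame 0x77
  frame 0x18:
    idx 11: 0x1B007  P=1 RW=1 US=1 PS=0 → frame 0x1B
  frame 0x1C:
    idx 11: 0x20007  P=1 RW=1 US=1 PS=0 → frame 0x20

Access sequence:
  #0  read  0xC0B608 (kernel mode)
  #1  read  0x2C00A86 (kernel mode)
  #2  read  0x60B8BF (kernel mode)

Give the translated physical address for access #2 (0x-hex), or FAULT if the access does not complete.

Walk each access:
#0 VA=0xC0B608 (r,kernel):
  lvl0: tbl 0x17, slot 6 ⇒ 0x18007 (P1/RW1/US1/PS0)
  lvl1: tbl 0x18, slot 11 ⇒ 0x1B007 (P1/RW1/US1/PS0)
  ✓ 0x1B608  — 2 lookups
#1 VA=0x2C00A86 (r,kernel):
  lvl0: tbl 0x17, slot 22 ⇒ 0x77004 (P0/RW0/US1/PS0)
  ✗ PAGE_NOT_PRESENT  [1 reads]
#2 VA=0x60B8BF (r,kernel):
  lvl0: tbl 0x17, slot 3 ⇒ 0x1C007 (P1/RW1/US1/PS0)
  lvl1: tbl 0x1C, slot 11 ⇒ 0x20007 (P1/RW1/US1/PS0)
  ✓ 0x208BF  — 2 lookups

Access #2 PA: 0x208BF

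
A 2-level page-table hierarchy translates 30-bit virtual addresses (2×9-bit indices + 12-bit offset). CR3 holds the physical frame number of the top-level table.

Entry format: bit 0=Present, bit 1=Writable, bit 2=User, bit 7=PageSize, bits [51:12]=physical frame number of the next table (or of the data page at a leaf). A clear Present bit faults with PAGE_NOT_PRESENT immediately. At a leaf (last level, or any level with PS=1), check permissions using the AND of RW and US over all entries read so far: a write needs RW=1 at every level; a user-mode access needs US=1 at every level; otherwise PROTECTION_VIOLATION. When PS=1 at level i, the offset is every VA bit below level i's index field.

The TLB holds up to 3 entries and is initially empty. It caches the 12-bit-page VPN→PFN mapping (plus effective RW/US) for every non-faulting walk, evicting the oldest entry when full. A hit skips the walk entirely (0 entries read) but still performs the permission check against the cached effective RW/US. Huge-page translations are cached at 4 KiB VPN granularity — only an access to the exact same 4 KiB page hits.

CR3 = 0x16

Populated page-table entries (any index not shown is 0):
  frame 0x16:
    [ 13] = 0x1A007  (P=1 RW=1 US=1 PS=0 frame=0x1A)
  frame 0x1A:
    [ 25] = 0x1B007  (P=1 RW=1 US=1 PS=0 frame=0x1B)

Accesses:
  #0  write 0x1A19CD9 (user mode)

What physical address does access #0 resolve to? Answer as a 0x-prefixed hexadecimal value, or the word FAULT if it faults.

Per-access translation:
#0 VA=0x1A19CD9 (w,user):
  L0: frame=0x16 idx=13 entry=0x1A007 [P=1 RW=1 US=1 PS=0]
  L1: frame=0x1A idx=25 entry=0x1B007 [P=1 RW=1 US=1 PS=0]
  ✓ 0x1BCD9  — 2 lookups

Access #0 PA: 0x1BCD9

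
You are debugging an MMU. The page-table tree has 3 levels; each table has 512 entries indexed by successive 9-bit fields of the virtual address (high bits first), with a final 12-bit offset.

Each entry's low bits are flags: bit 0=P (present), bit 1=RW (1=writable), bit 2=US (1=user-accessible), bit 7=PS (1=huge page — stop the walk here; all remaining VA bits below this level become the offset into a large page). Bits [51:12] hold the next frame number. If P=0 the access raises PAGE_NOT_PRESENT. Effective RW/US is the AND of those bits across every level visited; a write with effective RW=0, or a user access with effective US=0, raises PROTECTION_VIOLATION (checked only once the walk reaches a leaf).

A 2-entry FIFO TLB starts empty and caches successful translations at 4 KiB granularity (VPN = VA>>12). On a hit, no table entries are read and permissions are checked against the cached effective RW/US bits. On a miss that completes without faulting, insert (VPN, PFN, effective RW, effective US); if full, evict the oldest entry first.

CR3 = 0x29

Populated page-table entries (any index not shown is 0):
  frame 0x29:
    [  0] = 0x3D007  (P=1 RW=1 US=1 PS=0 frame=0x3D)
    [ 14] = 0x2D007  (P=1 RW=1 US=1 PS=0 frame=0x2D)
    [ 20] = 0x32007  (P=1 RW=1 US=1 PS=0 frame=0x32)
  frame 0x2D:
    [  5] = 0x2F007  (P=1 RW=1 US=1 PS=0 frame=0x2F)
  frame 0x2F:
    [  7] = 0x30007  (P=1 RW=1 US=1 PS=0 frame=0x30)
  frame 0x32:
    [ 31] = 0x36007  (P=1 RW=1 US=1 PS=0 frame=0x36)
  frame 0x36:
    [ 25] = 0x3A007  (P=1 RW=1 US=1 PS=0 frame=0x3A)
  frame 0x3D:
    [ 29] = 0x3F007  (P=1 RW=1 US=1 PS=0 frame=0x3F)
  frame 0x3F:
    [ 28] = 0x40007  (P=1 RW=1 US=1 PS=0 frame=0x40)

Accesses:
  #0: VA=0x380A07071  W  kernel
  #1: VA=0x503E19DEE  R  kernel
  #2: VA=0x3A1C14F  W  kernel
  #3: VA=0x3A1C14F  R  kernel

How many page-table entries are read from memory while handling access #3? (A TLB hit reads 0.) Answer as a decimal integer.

Trace:
#0 VA=0x380A07071 (w,kernel):
  lvl0: tbl 0x29, slot 14 ⇒ 0x2D007 (P1/RW1/US1/PS0)
  lvl1: tbl 0x2D, slot 5 ⇒ 0x2F007 (P1/RW1/US1/PS0)
  lvl2: tbl 0x2F, slot 7 ⇒ 0x30007 (P1/RW1/US1/PS0)
  → PA=0x30071  (3 entries read)
#1 VA=0x503E19DEE (r,kernel):
  lvl0: tbl 0x29, slot 20 ⇒ 0x32007 (P1/RW1/US1/PS0)
  lvl1: tbl 0x32, slot 31 ⇒ 0x36007 (P1/RW1/US1/PS0)
  lvl2: tbl 0x36, slot 25 ⇒ 0x3A007 (P1/RW1/US1/PS0)
  → PA=0x3ADEE  (3 entries read)
#2 VA=0x3A1C14F (w,kernel):
  lvl0: tbl 0x29, slot 0 ⇒ 0x3D007 (P1/RW1/US1/PS0)
  lvl1: tbl 0x3D, slot 29 ⇒ 0x3F007 (P1/RW1/US1/PS0)
  lvl2: tbl 0x3F, slot 28 ⇒ 0x40007 (P1/RW1/US1/PS0)
  → PA=0x4014F  (3 entries read)
#3 VA=0x3A1C14F (r,kernel):
  TLB hit vpn=0x3A1C → PA=0x4014F

Entries read for #3: 0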